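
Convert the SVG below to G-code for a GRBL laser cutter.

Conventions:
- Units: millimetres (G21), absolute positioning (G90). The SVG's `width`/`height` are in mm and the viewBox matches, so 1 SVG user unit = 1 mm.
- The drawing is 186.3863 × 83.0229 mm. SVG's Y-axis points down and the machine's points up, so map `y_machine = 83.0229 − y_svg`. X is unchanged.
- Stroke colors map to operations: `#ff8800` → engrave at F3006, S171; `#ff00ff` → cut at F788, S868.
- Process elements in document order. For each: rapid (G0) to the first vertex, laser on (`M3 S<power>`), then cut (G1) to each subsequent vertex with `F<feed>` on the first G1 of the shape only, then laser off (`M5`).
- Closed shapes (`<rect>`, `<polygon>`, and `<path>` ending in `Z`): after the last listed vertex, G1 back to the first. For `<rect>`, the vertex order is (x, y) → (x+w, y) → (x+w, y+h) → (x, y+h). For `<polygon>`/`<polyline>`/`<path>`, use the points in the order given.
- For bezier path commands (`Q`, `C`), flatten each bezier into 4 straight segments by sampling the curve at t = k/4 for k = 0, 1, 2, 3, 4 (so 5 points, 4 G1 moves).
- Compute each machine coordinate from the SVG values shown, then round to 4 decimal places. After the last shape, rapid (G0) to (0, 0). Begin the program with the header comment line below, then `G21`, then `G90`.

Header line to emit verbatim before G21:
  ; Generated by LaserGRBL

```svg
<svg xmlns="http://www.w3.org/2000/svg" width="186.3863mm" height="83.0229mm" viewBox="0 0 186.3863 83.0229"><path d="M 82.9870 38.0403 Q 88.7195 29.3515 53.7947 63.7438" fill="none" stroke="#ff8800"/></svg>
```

1 u = 1 mm; y_m = 83.0229 − y.

[1] `<path>` quadratic bezier, #ff8800→engrave S171 F3006: (82.9870,44.9826) → (83.3122,46.6344) → (78.5552,42.9011) → (68.7160,33.7827) → (53.7947,19.2791)

; Generated by LaserGRBL
G21
G90
G0 X82.9870 Y44.9826
M3 S171
G1 X83.3122 Y46.6344 F3006
G1 X78.5552 Y42.9011
G1 X68.7160 Y33.7827
G1 X53.7947 Y19.2791
M5
G0 X0.0000 Y0.0000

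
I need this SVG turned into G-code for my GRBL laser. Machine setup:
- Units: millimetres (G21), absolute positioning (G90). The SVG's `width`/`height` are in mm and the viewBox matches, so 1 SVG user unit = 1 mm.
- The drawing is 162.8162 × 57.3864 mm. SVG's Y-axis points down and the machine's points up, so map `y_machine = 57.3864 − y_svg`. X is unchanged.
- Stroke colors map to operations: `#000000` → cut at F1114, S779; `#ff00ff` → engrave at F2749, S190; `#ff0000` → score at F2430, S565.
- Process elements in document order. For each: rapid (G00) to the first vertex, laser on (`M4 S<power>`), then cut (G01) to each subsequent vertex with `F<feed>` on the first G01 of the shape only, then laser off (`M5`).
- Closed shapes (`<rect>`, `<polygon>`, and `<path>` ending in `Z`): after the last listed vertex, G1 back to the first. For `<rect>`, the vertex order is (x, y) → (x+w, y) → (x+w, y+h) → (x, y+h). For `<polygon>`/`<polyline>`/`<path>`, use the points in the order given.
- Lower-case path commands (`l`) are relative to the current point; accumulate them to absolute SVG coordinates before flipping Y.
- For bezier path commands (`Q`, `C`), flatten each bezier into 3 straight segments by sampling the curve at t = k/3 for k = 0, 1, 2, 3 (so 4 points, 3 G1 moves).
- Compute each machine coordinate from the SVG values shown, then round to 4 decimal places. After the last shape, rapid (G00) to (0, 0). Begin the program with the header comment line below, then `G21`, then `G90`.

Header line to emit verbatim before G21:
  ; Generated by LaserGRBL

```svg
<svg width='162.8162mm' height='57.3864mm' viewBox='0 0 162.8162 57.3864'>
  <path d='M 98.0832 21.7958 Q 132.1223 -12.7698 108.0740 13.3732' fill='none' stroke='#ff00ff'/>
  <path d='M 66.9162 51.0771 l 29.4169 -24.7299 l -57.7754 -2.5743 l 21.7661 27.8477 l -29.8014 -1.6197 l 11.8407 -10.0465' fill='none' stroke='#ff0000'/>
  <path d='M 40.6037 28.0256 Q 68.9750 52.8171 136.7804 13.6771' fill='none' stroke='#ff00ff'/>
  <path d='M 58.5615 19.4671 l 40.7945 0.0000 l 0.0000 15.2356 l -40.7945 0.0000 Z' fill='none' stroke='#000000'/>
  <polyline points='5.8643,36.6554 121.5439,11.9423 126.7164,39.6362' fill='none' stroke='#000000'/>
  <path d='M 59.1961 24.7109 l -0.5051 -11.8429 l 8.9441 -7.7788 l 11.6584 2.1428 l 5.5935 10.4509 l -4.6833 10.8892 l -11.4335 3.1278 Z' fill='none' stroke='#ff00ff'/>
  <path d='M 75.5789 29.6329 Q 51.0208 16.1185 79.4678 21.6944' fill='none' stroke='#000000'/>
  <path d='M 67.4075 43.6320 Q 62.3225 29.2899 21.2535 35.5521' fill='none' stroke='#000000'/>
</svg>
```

Since the viewBox matches the mm dimensions, user units are millimetres directly. The only transform is the Y-flip y_m = 57.3864 − y_svg.

Shape 1 is a quadratic bezier drawn with `<path>`. Its stroke #ff00ff means engrave at S190, F2749. After flipping Y the toolpath is (98.0832,35.5906) → (114.3218,51.8889) → (117.6520,54.6965) → (108.0740,44.0132).

Shape 2 is a open polyline drawn with `<path>`. Its stroke #ff0000 means score at S565, F2430. After flipping Y the toolpath is (66.9162,6.3093) → (96.3331,31.0392) → (38.5577,33.6135) → (60.3238,5.7658) → (30.5224,7.3855) → (42.3631,17.4320).

Shape 3 is a quadratic bezier drawn with `<path>`. Its stroke #ff00ff means engrave at S190, F2749. After flipping Y the toolpath is (40.6037,29.3608) → (63.8995,19.9366) → (95.9584,24.7195) → (136.7804,43.7093).

Shape 4 is a rectangle drawn with `<path>`. Its stroke #000000 means cut at S779, F1114. After flipping Y the toolpath is (58.5615,37.9193) → (99.3560,37.9193) → (99.3560,22.6837) → (58.5615,22.6837) → (58.5615,37.9193), returning to the start.

Shape 5 is a open polyline drawn with `<polyline>`. Its stroke #000000 means cut at S779, F1114. After flipping Y the toolpath is (5.8643,20.7310) → (121.5439,45.4441) → (126.7164,17.7502).

Shape 6 is a regular polygon drawn with `<path>`. Its stroke #ff00ff means engrave at S190, F2749. After flipping Y the toolpath is (59.1961,32.6755) → (58.6910,44.5184) → (67.6351,52.2972) → (79.2935,50.1544) → (84.8870,39.7035) → (80.2037,28.8143) → (68.7702,25.6865) → (59.1961,32.6755), returning to the start.

Shape 7 is a quadratic bezier drawn with `<path>`. Its stroke #000000 means cut at S779, F1114. After flipping Y the toolpath is (75.5789,27.7535) → (65.0963,34.6420) → (66.3926,37.2881) → (79.4678,35.6920).

Shape 8 is a quadratic bezier drawn with `<path>`. Its stroke #000000 means cut at S779, F1114. After flipping Y the toolpath is (67.4075,13.7544) → (60.0193,21.0264) → (44.6346,23.7197) → (21.2535,21.8343).

; Generated by LaserGRBL
G21
G90
G00 X98.0832 Y35.5906
M4 S190
G01 X114.3218 Y51.8889 F2749
G01 X117.6520 Y54.6965
G01 X108.0740 Y44.0132
M5
G00 X66.9162 Y6.3093
M4 S565
G01 X96.3331 Y31.0392 F2430
G01 X38.5577 Y33.6135
G01 X60.3238 Y5.7658
G01 X30.5224 Y7.3855
G01 X42.3631 Y17.4320
M5
G00 X40.6037 Y29.3608
M4 S190
G01 X63.8995 Y19.9366 F2749
G01 X95.9584 Y24.7195
G01 X136.7804 Y43.7093
M5
G00 X58.5615 Y37.9193
M4 S779
G01 X99.3560 Y37.9193 F1114
G01 X99.3560 Y22.6837
G01 X58.5615 Y22.6837
G01 X58.5615 Y37.9193
M5
G00 X5.8643 Y20.7310
M4 S779
G01 X121.5439 Y45.4441 F1114
G01 X126.7164 Y17.7502
M5
G00 X59.1961 Y32.6755
M4 S190
G01 X58.6910 Y44.5184 F2749
G01 X67.6351 Y52.2972
G01 X79.2935 Y50.1544
G01 X84.8870 Y39.7035
G01 X80.2037 Y28.8143
G01 X68.7702 Y25.6865
G01 X59.1961 Y32.6755
M5
G00 X75.5789 Y27.7535
M4 S779
G01 X65.0963 Y34.6420 F1114
G01 X66.3926 Y37.2881
G01 X79.4678 Y35.6920
M5
G00 X67.4075 Y13.7544
M4 S779
G01 X60.0193 Y21.0264 F1114
G01 X44.6346 Y23.7197
G01 X21.2535 Y21.8343
M5
G00 X0.0000 Y0.0000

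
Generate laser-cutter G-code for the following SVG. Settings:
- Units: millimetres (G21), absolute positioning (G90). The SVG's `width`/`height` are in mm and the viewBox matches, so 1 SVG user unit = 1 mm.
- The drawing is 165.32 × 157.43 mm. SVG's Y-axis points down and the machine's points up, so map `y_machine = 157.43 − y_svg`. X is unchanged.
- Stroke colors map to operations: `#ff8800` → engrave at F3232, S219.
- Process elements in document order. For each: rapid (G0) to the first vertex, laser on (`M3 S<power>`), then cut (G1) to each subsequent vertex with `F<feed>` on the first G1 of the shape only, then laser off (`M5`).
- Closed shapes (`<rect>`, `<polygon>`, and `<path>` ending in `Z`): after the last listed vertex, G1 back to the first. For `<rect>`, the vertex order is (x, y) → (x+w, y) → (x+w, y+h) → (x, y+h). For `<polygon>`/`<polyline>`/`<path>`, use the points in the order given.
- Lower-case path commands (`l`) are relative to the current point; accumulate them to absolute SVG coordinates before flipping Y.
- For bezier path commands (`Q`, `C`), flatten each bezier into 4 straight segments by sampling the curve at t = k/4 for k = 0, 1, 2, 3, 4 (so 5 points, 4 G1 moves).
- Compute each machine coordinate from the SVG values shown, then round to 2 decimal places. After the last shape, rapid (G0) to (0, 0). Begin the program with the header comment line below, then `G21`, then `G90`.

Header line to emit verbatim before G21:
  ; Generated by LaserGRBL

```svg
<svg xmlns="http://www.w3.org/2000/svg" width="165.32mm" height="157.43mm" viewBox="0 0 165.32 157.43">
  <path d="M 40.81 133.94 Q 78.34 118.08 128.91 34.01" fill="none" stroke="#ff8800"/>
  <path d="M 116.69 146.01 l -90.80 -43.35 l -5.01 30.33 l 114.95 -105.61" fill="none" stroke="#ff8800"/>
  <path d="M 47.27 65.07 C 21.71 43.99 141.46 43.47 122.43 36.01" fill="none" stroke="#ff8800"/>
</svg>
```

; Generated by LaserGRBL
G21
G90
G0 X40.81 Y23.49
M3 S219
G1 X60.39 Y35.68 F3232
G1 X81.60 Y56.40
G1 X104.44 Y85.65
G1 X128.91 Y123.42
M5
G0 X116.69 Y11.42
M3 S219
G1 X25.89 Y54.77 F3232
G1 X20.88 Y24.44
G1 X135.83 Y130.05
M5
G0 X47.27 Y92.36
M3 S219
G1 X50.91 Y104.74 F3232
G1 X82.40 Y112.00
G1 X115.12 Y116.70
G1 X122.43 Y121.42
M5
G0 X0.00 Y0.00

viewBox `0 0 165.32 157.43` with mm width/height → 1 unit = 1 mm. Flip: y_m = 157.43 − y_svg.

**Shape 1** — `<path>` quadratic bezier, stroke `#ff8800` → engrave (S219, F3232). Control points (SVG): P0=(40.81,133.94), P1=(78.34,118.08), P2=(128.91,34.01); sampled at t=k/4. Machine vertices: (40.81,23.49) → (60.39,35.68) → (81.60,56.40) → (104.44,85.65) → (128.91,123.42). Open path.

**Shape 2** — `<path>` open polyline, stroke `#ff8800` → engrave (S219, F3232). Machine vertices: (116.69,11.42) → (25.89,54.77) → (20.88,24.44) → (135.83,130.05). Open path.

**Shape 3** — `<path>` cubic bezier, stroke `#ff8800` → engrave (S219, F3232). Control points (SVG): P0=(47.27,65.07), P1=(21.71,43.99), P2=(141.46,43.47), P3=(122.43,36.01); sampled at t=k/4. Machine vertices: (47.27,92.36) → (50.91,104.74) → (82.40,112.00) → (115.12,116.70) → (122.43,121.42). Open path.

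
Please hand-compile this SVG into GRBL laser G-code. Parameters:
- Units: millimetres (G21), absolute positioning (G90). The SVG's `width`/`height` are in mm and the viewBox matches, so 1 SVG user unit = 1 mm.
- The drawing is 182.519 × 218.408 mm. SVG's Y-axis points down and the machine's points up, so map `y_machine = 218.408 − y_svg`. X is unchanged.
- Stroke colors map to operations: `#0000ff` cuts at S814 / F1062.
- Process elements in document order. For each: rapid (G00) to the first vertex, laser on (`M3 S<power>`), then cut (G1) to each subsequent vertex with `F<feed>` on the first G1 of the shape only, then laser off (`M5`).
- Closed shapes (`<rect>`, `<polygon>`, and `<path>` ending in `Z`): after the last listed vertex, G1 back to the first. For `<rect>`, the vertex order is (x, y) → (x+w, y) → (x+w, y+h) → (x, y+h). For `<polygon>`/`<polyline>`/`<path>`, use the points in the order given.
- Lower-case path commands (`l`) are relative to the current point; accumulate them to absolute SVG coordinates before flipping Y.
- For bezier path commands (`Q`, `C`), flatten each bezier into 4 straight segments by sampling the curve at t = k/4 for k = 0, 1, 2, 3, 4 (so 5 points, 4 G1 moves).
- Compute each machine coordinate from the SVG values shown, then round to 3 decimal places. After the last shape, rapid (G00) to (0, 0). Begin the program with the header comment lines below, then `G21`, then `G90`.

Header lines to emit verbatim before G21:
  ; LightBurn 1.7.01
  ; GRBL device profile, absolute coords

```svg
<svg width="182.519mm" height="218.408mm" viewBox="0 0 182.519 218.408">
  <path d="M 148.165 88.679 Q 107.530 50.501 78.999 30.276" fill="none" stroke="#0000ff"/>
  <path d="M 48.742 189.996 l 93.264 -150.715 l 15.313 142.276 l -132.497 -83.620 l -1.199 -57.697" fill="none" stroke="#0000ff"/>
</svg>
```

Since the viewBox matches the mm dimensions, user units are millimetres directly. The only transform is the Y-flip y_m = 218.408 − y_svg.

Shape 1 is a quadratic bezier drawn with `<path>`. Its stroke #0000ff means cut at S814, F1062. After flipping Y the toolpath is (148.165,129.729) → (128.604,147.696) → (110.556,163.419) → (94.021,176.897) → (78.999,188.132).

Shape 2 is a open polyline drawn with `<path>`. Its stroke #0000ff means cut at S814, F1062. After flipping Y the toolpath is (48.742,28.412) → (142.006,179.127) → (157.319,36.851) → (24.822,120.471) → (23.623,178.168).

; LightBurn 1.7.01
; GRBL device profile, absolute coords
G21
G90
G00 X148.165 Y129.729
M3 S814
G1 X128.604 Y147.696 F1062
G1 X110.556 Y163.419
G1 X94.021 Y176.897
G1 X78.999 Y188.132
M5
G00 X48.742 Y28.412
M3 S814
G1 X142.006 Y179.127 F1062
G1 X157.319 Y36.851
G1 X24.822 Y120.471
G1 X23.623 Y178.168
M5
G00 X0.000 Y0.000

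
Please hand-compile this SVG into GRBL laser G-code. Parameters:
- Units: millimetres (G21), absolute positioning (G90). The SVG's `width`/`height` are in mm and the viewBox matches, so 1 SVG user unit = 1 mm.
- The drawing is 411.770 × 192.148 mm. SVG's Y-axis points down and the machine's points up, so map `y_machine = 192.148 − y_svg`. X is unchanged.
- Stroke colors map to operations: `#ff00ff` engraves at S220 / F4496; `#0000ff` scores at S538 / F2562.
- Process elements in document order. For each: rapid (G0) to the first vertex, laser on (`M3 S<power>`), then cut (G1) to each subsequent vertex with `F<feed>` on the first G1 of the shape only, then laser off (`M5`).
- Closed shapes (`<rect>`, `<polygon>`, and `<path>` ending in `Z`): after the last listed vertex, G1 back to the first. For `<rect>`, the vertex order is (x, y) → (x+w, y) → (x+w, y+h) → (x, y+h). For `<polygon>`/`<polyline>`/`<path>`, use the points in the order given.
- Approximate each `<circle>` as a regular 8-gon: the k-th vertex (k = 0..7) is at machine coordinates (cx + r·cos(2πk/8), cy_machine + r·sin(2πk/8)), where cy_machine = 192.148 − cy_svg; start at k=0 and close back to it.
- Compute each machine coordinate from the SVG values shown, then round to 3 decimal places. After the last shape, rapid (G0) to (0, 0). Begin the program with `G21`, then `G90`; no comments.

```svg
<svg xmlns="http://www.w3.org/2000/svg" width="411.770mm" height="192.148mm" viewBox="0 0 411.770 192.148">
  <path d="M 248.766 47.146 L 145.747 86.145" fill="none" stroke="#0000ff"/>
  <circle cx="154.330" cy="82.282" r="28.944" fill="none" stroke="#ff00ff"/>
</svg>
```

viewBox `0 0 411.770 192.148` with mm width/height → 1 unit = 1 mm. Flip: y_m = 192.148 − y_svg.

**Shape 1** — `<path>` line segment, stroke `#0000ff` → score (S538, F2562). Machine vertices: (248.766,145.002) → (145.747,106.003). Open path.

**Shape 2** — `<circle>` circle, stroke `#ff00ff` → engrave (S220, F4496). Machine vertices: (183.274,109.866) → (174.796,130.332) → (154.330,138.810) → (133.864,130.332) → (125.386,109.866) → (133.864,89.400) → (154.330,80.922) → (174.796,89.400) → (183.274,109.866). Closed: final G1 returns to the first vertex.

G21
G90
G0 X248.766 Y145.002
M3 S538
G1 X145.747 Y106.003 F2562
M5
G0 X183.274 Y109.866
M3 S220
G1 X174.796 Y130.332 F4496
G1 X154.330 Y138.810
G1 X133.864 Y130.332
G1 X125.386 Y109.866
G1 X133.864 Y89.400
G1 X154.330 Y80.922
G1 X174.796 Y89.400
G1 X183.274 Y109.866
M5
G0 X0.000 Y0.000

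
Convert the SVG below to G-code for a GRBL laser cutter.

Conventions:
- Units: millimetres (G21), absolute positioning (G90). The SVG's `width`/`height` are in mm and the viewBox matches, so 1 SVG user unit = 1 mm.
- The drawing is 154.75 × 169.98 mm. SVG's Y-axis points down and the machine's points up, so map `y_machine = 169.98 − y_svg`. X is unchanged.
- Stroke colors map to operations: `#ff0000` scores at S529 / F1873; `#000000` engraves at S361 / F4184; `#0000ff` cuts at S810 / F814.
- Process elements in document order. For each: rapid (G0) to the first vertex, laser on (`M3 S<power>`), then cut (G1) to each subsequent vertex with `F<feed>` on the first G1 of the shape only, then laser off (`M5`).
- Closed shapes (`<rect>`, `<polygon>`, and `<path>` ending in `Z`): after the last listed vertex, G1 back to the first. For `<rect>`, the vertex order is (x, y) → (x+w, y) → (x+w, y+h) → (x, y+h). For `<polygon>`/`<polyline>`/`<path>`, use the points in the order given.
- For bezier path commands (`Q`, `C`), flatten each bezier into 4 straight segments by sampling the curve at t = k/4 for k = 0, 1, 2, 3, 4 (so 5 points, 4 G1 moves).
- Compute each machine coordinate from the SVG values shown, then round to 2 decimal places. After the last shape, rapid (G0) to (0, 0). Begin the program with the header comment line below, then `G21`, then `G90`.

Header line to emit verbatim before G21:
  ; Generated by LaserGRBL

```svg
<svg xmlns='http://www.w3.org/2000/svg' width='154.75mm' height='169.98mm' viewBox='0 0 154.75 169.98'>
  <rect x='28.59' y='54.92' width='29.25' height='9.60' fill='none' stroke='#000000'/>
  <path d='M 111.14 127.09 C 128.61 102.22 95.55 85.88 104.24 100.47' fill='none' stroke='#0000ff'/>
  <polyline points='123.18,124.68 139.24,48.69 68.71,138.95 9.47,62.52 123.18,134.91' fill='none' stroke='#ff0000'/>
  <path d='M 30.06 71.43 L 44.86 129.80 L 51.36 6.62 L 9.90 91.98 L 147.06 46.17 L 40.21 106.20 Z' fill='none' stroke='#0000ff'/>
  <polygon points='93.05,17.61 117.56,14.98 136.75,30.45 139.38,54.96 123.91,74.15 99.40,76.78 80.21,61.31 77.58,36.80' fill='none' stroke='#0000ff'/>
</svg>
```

; Generated by LaserGRBL
G21
G90
G0 X28.59 Y115.06
M3 S361
G1 X57.84 Y115.06 F4184
G1 X57.84 Y105.46
G1 X28.59 Y105.46
G1 X28.59 Y115.06
M5
G0 X111.14 Y42.89
M3 S810
G1 X116.21 Y59.59 F814
G1 X110.98 Y71.00
G1 X104.11 Y75.00
G1 X104.24 Y69.51
M5
G0 X123.18 Y45.30
M3 S529
G1 X139.24 Y121.29 F1873
G1 X68.71 Y31.03
G1 X9.47 Y107.46
G1 X123.18 Y35.07
M5
G0 X30.06 Y98.55
M3 S810
G1 X44.86 Y40.18 F814
G1 X51.36 Y163.36
G1 X9.90 Y78.00
G1 X147.06 Y123.81
G1 X40.21 Y63.78
G1 X30.06 Y98.55
M5
G0 X93.05 Y152.37
M3 S810
G1 X117.56 Y155.00 F814
G1 X136.75 Y139.53
G1 X139.38 Y115.02
G1 X123.91 Y95.83
G1 X99.40 Y93.20
G1 X80.21 Y108.67
G1 X77.58 Y133.18
G1 X93.05 Y152.37
M5
G0 X0.00 Y0.00

viewBox `0 0 154.75 169.98` with mm width/height → 1 unit = 1 mm. Flip: y_m = 169.98 − y_svg.

**Shape 1** — `<rect>` rectangle, stroke `#000000` → engrave (S361, F4184). Machine vertices: (28.59,115.06) → (57.84,115.06) → (57.84,105.46) → (28.59,105.46) → (28.59,115.06). Closed: final G1 returns to the first vertex.

**Shape 2** — `<path>` cubic bezier, stroke `#0000ff` → cut (S810, F814). Control points (SVG): P0=(111.14,127.09), P1=(128.61,102.22), P2=(95.55,85.88), P3=(104.24,100.47); sampled at t=k/4. Machine vertices: (111.14,42.89) → (116.21,59.59) → (110.98,71.00) → (104.11,75.00) → (104.24,69.51). Open path.

**Shape 3** — `<polyline>` open polyline, stroke `#ff0000` → score (S529, F1873). Machine vertices: (123.18,45.30) → (139.24,121.29) → (68.71,31.03) → (9.47,107.46) → (123.18,35.07). Open path.

**Shape 4** — `<path>` closed polygon, stroke `#0000ff` → cut (S810, F814). Machine vertices: (30.06,98.55) → (44.86,40.18) → (51.36,163.36) → (9.90,78.00) → (147.06,123.81) → (40.21,63.78) → (30.06,98.55). Closed: final G1 returns to the first vertex.

**Shape 5** — `<polygon>` regular polygon, stroke `#0000ff` → cut (S810, F814). Machine vertices: (93.05,152.37) → (117.56,155.00) → (136.75,139.53) → (139.38,115.02) → (123.91,95.83) → (99.40,93.20) → (80.21,108.67) → (77.58,133.18) → (93.05,152.37). Closed: final G1 returns to the first vertex.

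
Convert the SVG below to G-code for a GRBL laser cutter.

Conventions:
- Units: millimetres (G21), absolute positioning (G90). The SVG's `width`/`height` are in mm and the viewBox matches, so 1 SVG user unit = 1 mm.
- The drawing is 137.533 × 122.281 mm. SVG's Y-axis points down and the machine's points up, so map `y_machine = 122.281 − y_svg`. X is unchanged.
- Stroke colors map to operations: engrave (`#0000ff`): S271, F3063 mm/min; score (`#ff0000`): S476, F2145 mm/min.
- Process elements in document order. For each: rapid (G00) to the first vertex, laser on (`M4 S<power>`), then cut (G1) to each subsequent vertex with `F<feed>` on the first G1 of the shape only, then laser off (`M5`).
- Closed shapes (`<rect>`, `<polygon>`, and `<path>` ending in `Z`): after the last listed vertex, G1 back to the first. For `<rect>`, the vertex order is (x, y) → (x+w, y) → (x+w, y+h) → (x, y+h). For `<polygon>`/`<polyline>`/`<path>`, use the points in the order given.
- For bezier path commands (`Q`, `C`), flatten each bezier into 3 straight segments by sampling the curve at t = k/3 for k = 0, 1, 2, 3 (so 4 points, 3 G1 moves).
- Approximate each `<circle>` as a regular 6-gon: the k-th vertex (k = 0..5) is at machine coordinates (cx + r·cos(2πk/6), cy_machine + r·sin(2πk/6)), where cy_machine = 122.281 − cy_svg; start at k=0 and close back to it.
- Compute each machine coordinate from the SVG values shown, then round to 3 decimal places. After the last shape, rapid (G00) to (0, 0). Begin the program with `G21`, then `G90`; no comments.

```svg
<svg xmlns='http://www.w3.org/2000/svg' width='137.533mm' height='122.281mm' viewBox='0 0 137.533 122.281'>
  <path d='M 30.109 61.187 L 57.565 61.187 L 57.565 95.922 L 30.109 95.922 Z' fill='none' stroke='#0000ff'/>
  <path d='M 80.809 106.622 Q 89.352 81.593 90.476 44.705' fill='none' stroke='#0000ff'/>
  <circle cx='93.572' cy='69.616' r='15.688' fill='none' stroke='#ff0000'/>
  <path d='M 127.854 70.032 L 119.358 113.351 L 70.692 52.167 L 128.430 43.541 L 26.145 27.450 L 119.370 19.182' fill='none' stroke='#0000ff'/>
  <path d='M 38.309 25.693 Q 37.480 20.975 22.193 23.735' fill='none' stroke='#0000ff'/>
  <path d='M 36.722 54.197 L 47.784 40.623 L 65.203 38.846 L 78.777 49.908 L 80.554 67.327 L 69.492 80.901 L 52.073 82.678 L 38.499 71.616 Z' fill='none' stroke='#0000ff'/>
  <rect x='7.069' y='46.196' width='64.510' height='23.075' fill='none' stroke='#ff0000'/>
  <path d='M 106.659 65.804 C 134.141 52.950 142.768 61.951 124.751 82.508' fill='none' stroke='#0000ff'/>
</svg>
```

Since the viewBox matches the mm dimensions, user units are millimetres directly. The only transform is the Y-flip y_m = 122.281 − y_svg.

Shape 1 is a rectangle drawn with `<path>`. Its stroke #0000ff means engrave at S271, F3063. After flipping Y the toolpath is (30.109,61.094) → (57.565,61.094) → (57.565,26.359) → (30.109,26.359) → (30.109,61.094), returning to the start.

Shape 2 is a quadratic bezier drawn with `<path>`. Its stroke #0000ff means engrave at S271, F3063. After flipping Y the toolpath is (80.809,15.659) → (85.680,33.663) → (88.902,54.302) → (90.476,77.576).

Shape 3 is a circle drawn with `<circle>`. Its stroke #ff0000 means score at S476, F2145. After flipping Y the toolpath is (109.260,52.665) → (101.416,66.251) → (85.728,66.251) → (77.884,52.665) → (85.728,39.079) → (101.416,39.079) → (109.260,52.665), returning to the start.

Shape 4 is a open polyline drawn with `<path>`. Its stroke #0000ff means engrave at S271, F3063. After flipping Y the toolpath is (127.854,52.249) → (119.358,8.930) → (70.692,70.114) → (128.430,78.740) → (26.145,94.831) → (119.370,103.099).

Shape 5 is a quadratic bezier drawn with `<path>`. Its stroke #0000ff means engrave at S271, F3063. After flipping Y the toolpath is (38.309,96.588) → (36.150,98.902) → (30.778,99.555) → (22.193,98.546).

Shape 6 is a regular polygon drawn with `<path>`. Its stroke #0000ff means engrave at S271, F3063. After flipping Y the toolpath is (36.722,68.084) → (47.784,81.658) → (65.203,83.435) → (78.777,72.373) → (80.554,54.954) → (69.492,41.380) → (52.073,39.603) → (38.499,50.665) → (36.722,68.084), returning to the start.

Shape 7 is a rectangle drawn with `<rect>`. Its stroke #ff0000 means score at S476, F2145. After flipping Y the toolpath is (7.069,76.085) → (71.579,76.085) → (71.579,53.010) → (7.069,53.010) → (7.069,76.085), returning to the start.

Shape 8 is a cubic bezier drawn with `<path>`. Its stroke #0000ff means engrave at S271, F3063. After flipping Y the toolpath is (106.659,56.477) → (127.568,62.427) → (134.175,56.097) → (124.751,39.773).

G21
G90
G00 X30.109 Y61.094
M4 S271
G1 X57.565 Y61.094 F3063
G1 X57.565 Y26.359
G1 X30.109 Y26.359
G1 X30.109 Y61.094
M5
G00 X80.809 Y15.659
M4 S271
G1 X85.680 Y33.663 F3063
G1 X88.902 Y54.302
G1 X90.476 Y77.576
M5
G00 X109.260 Y52.665
M4 S476
G1 X101.416 Y66.251 F2145
G1 X85.728 Y66.251
G1 X77.884 Y52.665
G1 X85.728 Y39.079
G1 X101.416 Y39.079
G1 X109.260 Y52.665
M5
G00 X127.854 Y52.249
M4 S271
G1 X119.358 Y8.930 F3063
G1 X70.692 Y70.114
G1 X128.430 Y78.740
G1 X26.145 Y94.831
G1 X119.370 Y103.099
M5
G00 X38.309 Y96.588
M4 S271
G1 X36.150 Y98.902 F3063
G1 X30.778 Y99.555
G1 X22.193 Y98.546
M5
G00 X36.722 Y68.084
M4 S271
G1 X47.784 Y81.658 F3063
G1 X65.203 Y83.435
G1 X78.777 Y72.373
G1 X80.554 Y54.954
G1 X69.492 Y41.380
G1 X52.073 Y39.603
G1 X38.499 Y50.665
G1 X36.722 Y68.084
M5
G00 X7.069 Y76.085
M4 S476
G1 X71.579 Y76.085 F2145
G1 X71.579 Y53.010
G1 X7.069 Y53.010
G1 X7.069 Y76.085
M5
G00 X106.659 Y56.477
M4 S271
G1 X127.568 Y62.427 F3063
G1 X134.175 Y56.097
G1 X124.751 Y39.773
M5
G00 X0.000 Y0.000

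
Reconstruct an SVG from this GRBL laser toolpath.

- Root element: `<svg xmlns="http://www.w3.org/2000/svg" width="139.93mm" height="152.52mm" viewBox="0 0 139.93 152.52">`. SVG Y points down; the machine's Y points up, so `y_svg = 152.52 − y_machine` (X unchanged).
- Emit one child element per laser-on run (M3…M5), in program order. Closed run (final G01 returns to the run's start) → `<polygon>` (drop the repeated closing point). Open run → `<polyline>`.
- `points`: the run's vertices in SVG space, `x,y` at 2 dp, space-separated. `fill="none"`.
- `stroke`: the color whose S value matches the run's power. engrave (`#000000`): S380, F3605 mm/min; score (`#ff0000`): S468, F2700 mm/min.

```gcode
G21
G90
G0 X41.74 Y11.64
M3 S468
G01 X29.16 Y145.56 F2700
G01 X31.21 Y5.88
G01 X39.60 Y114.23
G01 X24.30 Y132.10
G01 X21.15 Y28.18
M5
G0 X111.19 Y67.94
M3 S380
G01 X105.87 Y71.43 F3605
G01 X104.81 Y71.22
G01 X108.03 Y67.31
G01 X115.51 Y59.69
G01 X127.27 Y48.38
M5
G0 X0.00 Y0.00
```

<svg xmlns="http://www.w3.org/2000/svg" width="139.93mm" height="152.52mm" viewBox="0 0 139.93 152.52">
  <polyline points="41.74,140.88 29.16,6.96 31.21,146.64 39.60,38.29 24.30,20.42 21.15,124.34" fill="none" stroke="#ff0000"/>
  <polyline points="111.19,84.58 105.87,81.09 104.81,81.30 108.03,85.21 115.51,92.83 127.27,104.14" fill="none" stroke="#000000"/>
</svg>

Each laser-on run becomes one SVG element. Flip Y back into SVG space with y_svg = 152.52 − y_machine.

Run 1: power S468 maps to stroke `#ff0000` (score). The run is open, so emit a `<polyline>` with points (Y-flipped): 41.74,140.88 29.16,6.96 31.21,146.64 39.60,38.29 24.30,20.42 21.15,124.34.

Run 2: the run's S380 means `#000000` (engrave). The run is open, so emit a `<polyline>` with points (Y-flipped): 111.19,84.58 105.87,81.09 104.81,81.30 108.03,85.21 115.51,92.83 127.27,104.14.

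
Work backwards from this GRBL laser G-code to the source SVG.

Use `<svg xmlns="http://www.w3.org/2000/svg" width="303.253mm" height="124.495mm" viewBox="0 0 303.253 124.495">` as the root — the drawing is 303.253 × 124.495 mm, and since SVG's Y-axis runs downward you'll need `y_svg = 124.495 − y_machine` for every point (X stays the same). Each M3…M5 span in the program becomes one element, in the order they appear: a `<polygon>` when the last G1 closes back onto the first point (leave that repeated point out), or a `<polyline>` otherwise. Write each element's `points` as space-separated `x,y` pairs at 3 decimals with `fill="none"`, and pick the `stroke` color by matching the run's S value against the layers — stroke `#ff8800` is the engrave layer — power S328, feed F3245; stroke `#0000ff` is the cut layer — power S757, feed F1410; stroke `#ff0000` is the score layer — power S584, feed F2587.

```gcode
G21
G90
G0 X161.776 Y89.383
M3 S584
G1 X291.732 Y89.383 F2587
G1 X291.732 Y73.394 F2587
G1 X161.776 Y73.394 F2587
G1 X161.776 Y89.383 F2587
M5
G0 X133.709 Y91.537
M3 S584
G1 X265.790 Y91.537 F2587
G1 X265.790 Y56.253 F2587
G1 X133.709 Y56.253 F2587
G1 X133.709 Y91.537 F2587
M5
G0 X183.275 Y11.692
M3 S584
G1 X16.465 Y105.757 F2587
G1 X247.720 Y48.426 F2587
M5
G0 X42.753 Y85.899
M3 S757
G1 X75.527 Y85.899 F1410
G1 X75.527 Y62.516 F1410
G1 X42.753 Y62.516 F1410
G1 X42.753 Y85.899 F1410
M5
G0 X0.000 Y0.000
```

<svg xmlns="http://www.w3.org/2000/svg" width="303.253mm" height="124.495mm" viewBox="0 0 303.253 124.495">
  <polygon points="161.776,35.112 291.732,35.112 291.732,51.101 161.776,51.101" fill="none" stroke="#ff0000"/>
  <polygon points="133.709,32.958 265.790,32.958 265.790,68.242 133.709,68.242" fill="none" stroke="#ff0000"/>
  <polyline points="183.275,112.803 16.465,18.738 247.720,76.069" fill="none" stroke="#ff0000"/>
  <polygon points="42.753,38.596 75.527,38.596 75.527,61.979 42.753,61.979" fill="none" stroke="#0000ff"/>
</svg>

Each laser-on run becomes one SVG element. Flip Y back into SVG space with y_svg = 124.495 − y_machine.

Run 1: power S584 maps to stroke `#ff0000` (score). The run returns to its start, so emit a `<polygon>` with points (Y-flipped): 161.776,35.112 291.732,35.112 291.732,51.101 161.776,51.101.

Run 2: the run's S584 means `#ff0000` (score). The run returns to its start, so emit a `<polygon>` with points (Y-flipped): 133.709,32.958 265.790,32.958 265.790,68.242 133.709,68.242.

Run 3: power S584 maps to stroke `#ff0000` (score). The run is open, so emit a `<polyline>` with points (Y-flipped): 183.275,112.803 16.465,18.738 247.720,76.069.

Run 4: S757 ⇒ cut layer `#0000ff`. The run returns to its start, so emit a `<polygon>` with points (Y-flipped): 42.753,38.596 75.527,38.596 75.527,61.979 42.753,61.979.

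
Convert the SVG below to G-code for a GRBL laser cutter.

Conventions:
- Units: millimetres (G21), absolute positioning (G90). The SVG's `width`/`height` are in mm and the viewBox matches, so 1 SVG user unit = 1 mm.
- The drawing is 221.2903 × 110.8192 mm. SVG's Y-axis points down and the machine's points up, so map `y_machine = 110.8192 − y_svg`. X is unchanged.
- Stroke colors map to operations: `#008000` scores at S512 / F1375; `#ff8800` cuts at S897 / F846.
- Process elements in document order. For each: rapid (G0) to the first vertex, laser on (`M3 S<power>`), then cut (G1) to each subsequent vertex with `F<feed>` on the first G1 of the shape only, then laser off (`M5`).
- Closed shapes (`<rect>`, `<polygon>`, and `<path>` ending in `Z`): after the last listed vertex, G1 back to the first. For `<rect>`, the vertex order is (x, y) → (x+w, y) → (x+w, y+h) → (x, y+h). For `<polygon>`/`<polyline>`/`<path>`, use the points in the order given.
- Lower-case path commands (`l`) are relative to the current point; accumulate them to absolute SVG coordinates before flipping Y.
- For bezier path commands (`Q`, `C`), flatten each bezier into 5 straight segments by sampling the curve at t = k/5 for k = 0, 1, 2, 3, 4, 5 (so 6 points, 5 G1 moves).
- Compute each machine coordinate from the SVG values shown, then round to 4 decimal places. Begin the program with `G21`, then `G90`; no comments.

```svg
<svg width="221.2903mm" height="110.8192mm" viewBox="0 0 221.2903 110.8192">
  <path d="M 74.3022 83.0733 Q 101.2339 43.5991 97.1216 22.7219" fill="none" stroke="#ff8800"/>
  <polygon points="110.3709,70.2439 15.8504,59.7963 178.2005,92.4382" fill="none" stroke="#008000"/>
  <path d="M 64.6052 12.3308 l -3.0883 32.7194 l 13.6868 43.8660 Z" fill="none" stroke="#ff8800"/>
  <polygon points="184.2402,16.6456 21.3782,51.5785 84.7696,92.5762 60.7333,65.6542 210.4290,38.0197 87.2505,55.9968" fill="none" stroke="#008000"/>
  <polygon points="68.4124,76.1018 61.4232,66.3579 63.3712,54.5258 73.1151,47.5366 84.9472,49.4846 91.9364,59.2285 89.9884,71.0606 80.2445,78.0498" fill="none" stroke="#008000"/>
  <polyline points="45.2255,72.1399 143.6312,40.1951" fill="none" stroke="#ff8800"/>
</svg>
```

G21
G90
G0 X74.3022 Y27.7459
M3 S897
G1 X83.8331 Y42.7917 F846
G1 X90.8805 Y56.3497
G1 X95.4444 Y68.4200
G1 X97.5248 Y79.0025
G1 X97.1216 Y88.0973
M5
G0 X110.3709 Y40.5753
M3 S512
G1 X15.8504 Y51.0229 F1375
G1 X178.2005 Y18.3810
G1 X110.3709 Y40.5753
M5
G0 X64.6052 Y98.4884
M3 S897
G1 X61.5169 Y65.7690 F846
G1 X75.2037 Y21.9030
G1 X64.6052 Y98.4884
M5
G0 X184.2402 Y94.1736
M3 S512
G1 X21.3782 Y59.2407 F1375
G1 X84.7696 Y18.2430
G1 X60.7333 Y45.1650
G1 X210.4290 Y72.7995
G1 X87.2505 Y54.8224
G1 X184.2402 Y94.1736
M5
G0 X68.4124 Y34.7174
M3 S512
G1 X61.4232 Y44.4613 F1375
G1 X63.3712 Y56.2934
G1 X73.1151 Y63.2826
G1 X84.9472 Y61.3346
G1 X91.9364 Y51.5907
G1 X89.9884 Y39.7586
G1 X80.2445 Y32.7694
G1 X68.4124 Y34.7174
M5
G0 X45.2255 Y38.6793
M3 S897
G1 X143.6312 Y70.6241 F846
M5

viewBox `0 0 221.2903 110.8192` with mm width/height → 1 unit = 1 mm. Flip: y_m = 110.8192 − y_svg.

**Shape 1** — `<path>` quadratic bezier, stroke `#ff8800` → cut (S897, F846). Control points (SVG): P0=(74.3022,83.0733), P1=(101.2339,43.5991), P2=(97.1216,22.7219); sampled at t=k/5. Machine vertices: (74.3022,27.7459) → (83.8331,42.7917) → (90.8805,56.3497) → (95.4444,68.4200) → (97.5248,79.0025) → (97.1216,88.0973). Open path.

**Shape 2** — `<polygon>` closed polygon, stroke `#008000` → score (S512, F1375). Machine vertices: (110.3709,40.5753) → (15.8504,51.0229) → (178.2005,18.3810) → (110.3709,40.5753). Closed: final G1 returns to the first vertex.

**Shape 3** — `<path>` closed polygon, stroke `#ff8800` → cut (S897, F846). Machine vertices: (64.6052,98.4884) → (61.5169,65.7690) → (75.2037,21.9030) → (64.6052,98.4884). Closed: final G1 returns to the first vertex.

**Shape 4** — `<polygon>` closed polygon, stroke `#008000` → score (S512, F1375). Machine vertices: (184.2402,94.1736) → (21.3782,59.2407) → (84.7696,18.2430) → (60.7333,45.1650) → (210.4290,72.7995) → (87.2505,54.8224) → (184.2402,94.1736). Closed: final G1 returns to the first vertex.

**Shape 5** — `<polygon>` regular polygon, stroke `#008000` → score (S512, F1375). Machine vertices: (68.4124,34.7174) → (61.4232,44.4613) → (63.3712,56.2934) → (73.1151,63.2826) → (84.9472,61.3346) → (91.9364,51.5907) → (89.9884,39.7586) → (80.2445,32.7694) → (68.4124,34.7174). Closed: final G1 returns to the first vertex.

**Shape 6** — `<polyline>` line segment, stroke `#ff8800` → cut (S897, F846). Machine vertices: (45.2255,38.6793) → (143.6312,70.6241). Open path.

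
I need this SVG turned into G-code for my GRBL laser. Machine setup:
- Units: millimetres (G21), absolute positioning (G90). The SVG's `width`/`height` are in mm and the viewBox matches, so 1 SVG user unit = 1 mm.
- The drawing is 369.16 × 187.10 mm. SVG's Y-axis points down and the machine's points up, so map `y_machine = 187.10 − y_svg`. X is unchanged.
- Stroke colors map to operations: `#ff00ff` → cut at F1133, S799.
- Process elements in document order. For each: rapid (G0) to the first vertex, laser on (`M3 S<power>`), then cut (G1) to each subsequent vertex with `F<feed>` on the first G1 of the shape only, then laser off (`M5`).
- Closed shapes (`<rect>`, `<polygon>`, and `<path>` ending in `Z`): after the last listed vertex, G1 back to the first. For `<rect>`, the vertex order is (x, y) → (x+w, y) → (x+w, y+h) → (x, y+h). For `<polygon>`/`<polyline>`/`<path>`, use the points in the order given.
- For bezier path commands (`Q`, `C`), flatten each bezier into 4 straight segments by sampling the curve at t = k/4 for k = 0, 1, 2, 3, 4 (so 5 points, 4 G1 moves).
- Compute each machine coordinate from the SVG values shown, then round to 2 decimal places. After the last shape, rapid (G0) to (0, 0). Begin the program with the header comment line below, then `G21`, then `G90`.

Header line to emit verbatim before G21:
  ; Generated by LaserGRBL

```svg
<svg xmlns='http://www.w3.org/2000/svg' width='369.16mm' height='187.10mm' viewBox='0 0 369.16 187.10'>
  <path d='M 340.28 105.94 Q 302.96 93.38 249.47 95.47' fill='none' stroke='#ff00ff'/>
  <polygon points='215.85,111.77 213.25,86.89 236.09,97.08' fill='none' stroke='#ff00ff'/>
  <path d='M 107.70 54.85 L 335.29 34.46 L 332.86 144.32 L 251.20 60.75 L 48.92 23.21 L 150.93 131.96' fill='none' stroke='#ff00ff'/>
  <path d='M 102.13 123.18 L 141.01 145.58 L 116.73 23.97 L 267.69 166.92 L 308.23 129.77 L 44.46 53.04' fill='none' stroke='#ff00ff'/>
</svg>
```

Since the viewBox matches the mm dimensions, user units are millimetres directly. The only transform is the Y-flip y_m = 187.10 − y_svg.

Shape 1 is a quadratic bezier drawn with `<path>`. Its stroke #ff00ff means cut at S799, F1133. After flipping Y the toolpath is (340.28,81.16) → (320.61,86.52) → (298.92,90.06) → (275.20,91.76) → (249.47,91.63).

Shape 2 is a regular polygon drawn with `<polygon>`. Its stroke #ff00ff means cut at S799, F1133. After flipping Y the toolpath is (215.85,75.33) → (213.25,100.21) → (236.09,90.02) → (215.85,75.33), returning to the start.

Shape 3 is a open polyline drawn with `<path>`. Its stroke #ff00ff means cut at S799, F1133. After flipping Y the toolpath is (107.70,132.25) → (335.29,152.64) → (332.86,42.78) → (251.20,126.35) → (48.92,163.89) → (150.93,55.14).

Shape 4 is a open polyline drawn with `<path>`. Its stroke #ff00ff means cut at S799, F1133. After flipping Y the toolpath is (102.13,63.92) → (141.01,41.52) → (116.73,163.13) → (267.69,20.18) → (308.23,57.33) → (44.46,134.06).

; Generated by LaserGRBL
G21
G90
G0 X340.28 Y81.16
M3 S799
G1 X320.61 Y86.52 F1133
G1 X298.92 Y90.06
G1 X275.20 Y91.76
G1 X249.47 Y91.63
M5
G0 X215.85 Y75.33
M3 S799
G1 X213.25 Y100.21 F1133
G1 X236.09 Y90.02
G1 X215.85 Y75.33
M5
G0 X107.70 Y132.25
M3 S799
G1 X335.29 Y152.64 F1133
G1 X332.86 Y42.78
G1 X251.20 Y126.35
G1 X48.92 Y163.89
G1 X150.93 Y55.14
M5
G0 X102.13 Y63.92
M3 S799
G1 X141.01 Y41.52 F1133
G1 X116.73 Y163.13
G1 X267.69 Y20.18
G1 X308.23 Y57.33
G1 X44.46 Y134.06
M5
G0 X0.00 Y0.00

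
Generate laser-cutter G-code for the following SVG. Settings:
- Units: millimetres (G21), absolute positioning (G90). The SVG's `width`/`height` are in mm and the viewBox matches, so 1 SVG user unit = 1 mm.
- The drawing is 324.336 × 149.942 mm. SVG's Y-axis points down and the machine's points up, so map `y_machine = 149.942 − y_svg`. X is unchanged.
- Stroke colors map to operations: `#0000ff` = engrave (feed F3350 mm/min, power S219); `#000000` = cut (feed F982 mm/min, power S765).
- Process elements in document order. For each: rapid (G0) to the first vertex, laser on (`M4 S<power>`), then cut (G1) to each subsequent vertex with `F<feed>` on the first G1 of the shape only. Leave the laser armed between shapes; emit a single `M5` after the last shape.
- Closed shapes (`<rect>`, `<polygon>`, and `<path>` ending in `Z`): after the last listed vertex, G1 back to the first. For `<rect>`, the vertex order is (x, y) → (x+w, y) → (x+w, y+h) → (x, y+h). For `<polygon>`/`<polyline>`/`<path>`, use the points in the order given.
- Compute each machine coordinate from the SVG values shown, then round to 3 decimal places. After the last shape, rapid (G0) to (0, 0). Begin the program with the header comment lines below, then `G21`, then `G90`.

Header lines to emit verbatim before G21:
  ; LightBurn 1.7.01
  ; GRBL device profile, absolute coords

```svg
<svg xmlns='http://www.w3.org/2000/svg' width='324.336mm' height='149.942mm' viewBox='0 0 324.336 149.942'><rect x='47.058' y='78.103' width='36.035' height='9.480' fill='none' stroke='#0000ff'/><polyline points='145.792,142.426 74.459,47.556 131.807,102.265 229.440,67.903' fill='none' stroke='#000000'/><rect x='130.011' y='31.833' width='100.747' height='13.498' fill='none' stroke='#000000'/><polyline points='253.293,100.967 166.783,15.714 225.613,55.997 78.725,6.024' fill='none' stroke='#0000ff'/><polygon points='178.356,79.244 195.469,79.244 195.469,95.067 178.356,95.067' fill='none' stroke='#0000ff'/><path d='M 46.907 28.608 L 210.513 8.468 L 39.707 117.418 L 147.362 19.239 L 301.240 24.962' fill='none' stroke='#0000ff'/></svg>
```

Since the viewBox matches the mm dimensions, user units are millimetres directly. The only transform is the Y-flip y_m = 149.942 − y_svg.

Shape 1 is a rectangle drawn with `<rect>`. Its stroke #0000ff means engrave at S219, F3350. After flipping Y the toolpath is (47.058,71.839) → (83.093,71.839) → (83.093,62.359) → (47.058,62.359) → (47.058,71.839), returning to the start.

Shape 2 is a open polyline drawn with `<polyline>`. Its stroke #000000 means cut at S765, F982. After flipping Y the toolpath is (145.792,7.516) → (74.459,102.386) → (131.807,47.677) → (229.440,82.039).

Shape 3 is a rectangle drawn with `<rect>`. Its stroke #000000 means cut at S765, F982. After flipping Y the toolpath is (130.011,118.109) → (230.758,118.109) → (230.758,104.611) → (130.011,104.611) → (130.011,118.109), returning to the start.

Shape 4 is a open polyline drawn with `<polyline>`. Its stroke #0000ff means engrave at S219, F3350. After flipping Y the toolpath is (253.293,48.975) → (166.783,134.228) → (225.613,93.945) → (78.725,143.918).

Shape 5 is a rectangle drawn with `<polygon>`. Its stroke #0000ff means engrave at S219, F3350. After flipping Y the toolpath is (178.356,70.698) → (195.469,70.698) → (195.469,54.875) → (178.356,54.875) → (178.356,70.698), returning to the start.

Shape 6 is a open polyline drawn with `<path>`. Its stroke #0000ff means engrave at S219, F3350. After flipping Y the toolpath is (46.907,121.334) → (210.513,141.474) → (39.707,32.524) → (147.362,130.703) → (301.240,124.980).

; LightBurn 1.7.01
; GRBL device profile, absolute coords
G21
G90
G0 X47.058 Y71.839
M4 S219
G1 X83.093 Y71.839 F3350
G1 X83.093 Y62.359
G1 X47.058 Y62.359
G1 X47.058 Y71.839
G0 X145.792 Y7.516
M4 S765
G1 X74.459 Y102.386 F982
G1 X131.807 Y47.677
G1 X229.440 Y82.039
G0 X130.011 Y118.109
M4 S765
G1 X230.758 Y118.109 F982
G1 X230.758 Y104.611
G1 X130.011 Y104.611
G1 X130.011 Y118.109
G0 X253.293 Y48.975
M4 S219
G1 X166.783 Y134.228 F3350
G1 X225.613 Y93.945
G1 X78.725 Y143.918
G0 X178.356 Y70.698
M4 S219
G1 X195.469 Y70.698 F3350
G1 X195.469 Y54.875
G1 X178.356 Y54.875
G1 X178.356 Y70.698
G0 X46.907 Y121.334
M4 S219
G1 X210.513 Y141.474 F3350
G1 X39.707 Y32.524
G1 X147.362 Y130.703
G1 X301.240 Y124.980
M5
G0 X0.000 Y0.000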